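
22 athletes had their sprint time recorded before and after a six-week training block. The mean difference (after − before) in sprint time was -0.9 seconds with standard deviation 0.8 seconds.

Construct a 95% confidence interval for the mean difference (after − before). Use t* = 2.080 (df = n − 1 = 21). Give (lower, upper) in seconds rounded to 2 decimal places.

This is a matched-pairs design, so SE = s_d/√n = 0.8/√22 = 0.1706.
Margin = 2.080 × 0.1706 = 0.3548; the interval is -0.9 ± 0.3548 = (-1.25, -0.55).

(-1.25, -0.55)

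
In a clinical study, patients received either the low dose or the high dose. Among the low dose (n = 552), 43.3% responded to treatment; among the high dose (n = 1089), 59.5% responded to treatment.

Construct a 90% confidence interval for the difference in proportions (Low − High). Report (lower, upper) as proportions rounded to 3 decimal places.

(-0.204, -0.120)

SE₁ = √(p̂₁(1−p̂₁)/n₁) = √(0.4330·0.5670/552) = 0.02109; SE₂ = √(0.5950·0.4050/1089) = 0.01488.
Independent samples: SE of the difference = √(SE₁² + SE₂²) = √(0.0004447881 + 0.0002214144) = 0.02581.
z* for 90% confidence is 1.645, so the margin of error is 1.645 × 0.02581 = 0.04246.
Point estimate p̂₁ − p̂₂ = 0.4330 − 0.5950 = -0.1620.
-0.1620 ± 0.04246 → (-0.204, -0.120).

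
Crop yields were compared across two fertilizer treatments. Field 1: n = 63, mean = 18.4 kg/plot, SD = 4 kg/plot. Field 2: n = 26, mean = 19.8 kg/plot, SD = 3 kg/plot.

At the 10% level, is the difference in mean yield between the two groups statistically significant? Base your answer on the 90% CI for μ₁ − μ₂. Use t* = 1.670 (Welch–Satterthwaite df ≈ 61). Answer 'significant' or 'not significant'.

Standard errors of each mean: 4/√63 = 0.5040 and 3/√26 = 0.5883.
SE(x̄₁ − x̄₂) = √(0.5040² + 0.5883²) = 0.7747 for independent samples with unequal variances.
With t* = 1.670, the margin is 1.670 × 0.7747 = 1.2937.
x̄₁ − x̄₂ = 18.4 − 19.8 = -1.4000; the interval is -1.4000 ± 1.2937 = (-2.6937, -0.1063).
The interval (-2.6937, -0.1063) does not contain 0, so the difference is significant.

significant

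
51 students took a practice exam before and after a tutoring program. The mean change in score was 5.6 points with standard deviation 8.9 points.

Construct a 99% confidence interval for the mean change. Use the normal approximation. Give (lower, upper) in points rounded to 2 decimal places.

(2.39, 8.81)

Paired design: SE = s_d/√n = 8.9/√51 = 1.2462.
z* = 2.576; margin of error = 2.576 × 1.2462 = 3.2102.
5.6 ± 3.2102 → (2.39, 8.81).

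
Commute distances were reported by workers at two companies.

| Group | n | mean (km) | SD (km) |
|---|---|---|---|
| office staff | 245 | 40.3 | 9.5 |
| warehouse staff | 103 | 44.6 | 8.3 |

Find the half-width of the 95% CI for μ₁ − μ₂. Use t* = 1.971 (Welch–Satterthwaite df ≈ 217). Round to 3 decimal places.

2.007

SE₁ = s₁/√n₁ = 9.5/√245 = 0.6069; SE₂ = 8.3/√103 = 0.8178.
Independent samples, unequal variances: SE_diff = √(SE₁² + SE₂²) = √(0.36832761 + 0.66879684) = 1.0184.
t* = 1.971, so margin of error = 1.971 × 1.0184 = 2.0073.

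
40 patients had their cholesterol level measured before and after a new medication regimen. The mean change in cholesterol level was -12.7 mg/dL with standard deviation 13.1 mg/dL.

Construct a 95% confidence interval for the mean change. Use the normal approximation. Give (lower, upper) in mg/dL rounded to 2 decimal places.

(-16.76, -8.64)

This is a matched-pairs design, so SE = s_d/√n = 13.1/√40 = 2.0713.
Margin = 1.960 × 2.0713 = 4.0597; the interval is -12.7 ± 4.0597 = (-16.76, -8.64).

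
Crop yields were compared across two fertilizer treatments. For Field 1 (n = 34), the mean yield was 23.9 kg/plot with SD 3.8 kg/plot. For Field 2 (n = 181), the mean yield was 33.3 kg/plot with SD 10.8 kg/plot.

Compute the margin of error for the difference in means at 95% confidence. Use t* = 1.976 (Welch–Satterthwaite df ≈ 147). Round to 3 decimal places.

Standard errors of each mean: 3.8/√34 = 0.6517 and 10.8/√181 = 0.8028.
SE(x̄₁ − x̄₂) = √(0.6517² + 0.8028²) = 1.0340 for independent samples with unequal variances.
With t* = 1.976, the margin is 1.976 × 1.0340 = 2.0432.

2.043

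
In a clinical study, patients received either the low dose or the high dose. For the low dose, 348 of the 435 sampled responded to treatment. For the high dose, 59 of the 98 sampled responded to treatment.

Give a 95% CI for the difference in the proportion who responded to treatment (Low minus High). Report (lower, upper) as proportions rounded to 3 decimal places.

(0.094, 0.302)

First, p̂₁ = 348/435 = 0.8000; p̂₂ = 59/98 = 0.6020.
The two standard errors are √(0.8000×0.2000/435) = 0.01918 and √(0.6020×0.3980/98) = 0.04945.
Because the samples are independent, SE_diff = √(0.01918² + 0.04945²) = 0.05304.
Using z* = 1.960 for 95%, ME = 1.960 × 0.05304 = 0.10396.
p̂₁ − p̂₂ = 0.1980; interval 0.1980 ± 0.10396 gives (0.094, 0.302).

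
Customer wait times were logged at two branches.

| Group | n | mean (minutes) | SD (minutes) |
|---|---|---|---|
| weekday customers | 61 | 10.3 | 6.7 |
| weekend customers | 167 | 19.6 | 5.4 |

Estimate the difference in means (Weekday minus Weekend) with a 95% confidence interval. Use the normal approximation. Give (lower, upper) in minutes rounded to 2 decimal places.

SE₁ = s₁/√n₁ = 6.7/√61 = 0.8578; SE₂ = 5.4/√167 = 0.4179.
Independent samples, unequal variances: SE_diff = √(SE₁² + SE₂²) = √(0.73582084 + 0.17464041) = 0.9542.
z* = 1.960, so margin of error = 1.960 × 0.9542 = 1.8702.
Difference in means = 10.3 − 19.6 = -9.3000.
-9.3000 ± 1.8702 → (-11.17, -7.43).

(-11.17, -7.43)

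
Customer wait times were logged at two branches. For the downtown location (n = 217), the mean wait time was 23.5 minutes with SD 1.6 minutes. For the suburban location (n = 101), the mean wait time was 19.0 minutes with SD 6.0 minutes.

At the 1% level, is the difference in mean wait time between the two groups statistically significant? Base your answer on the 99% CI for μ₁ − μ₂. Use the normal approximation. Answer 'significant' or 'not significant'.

Per-group SEs: s₁/√n₁ = 1.6/√217 = 0.1086, s₂/√n₂ = 6.0/√101 = 0.5970.
Unpooled SE of the difference: √(0.01179396 + 0.356409) = 0.6068.
Margin of error = z* · SE = 2.576 × 0.6068 = 1.5631.
x̄₁ − x̄₂ = 23.5 − 19.0 = 4.5000.
CI: 4.5000 ± 1.5631 = (2.9369, 6.0631).
The interval (2.9369, 6.0631) does not contain 0, so the difference is significant.

significant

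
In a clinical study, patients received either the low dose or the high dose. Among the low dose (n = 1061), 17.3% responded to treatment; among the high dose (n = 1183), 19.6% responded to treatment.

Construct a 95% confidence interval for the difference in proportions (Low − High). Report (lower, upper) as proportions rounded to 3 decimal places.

(-0.055, 0.009)

Each SE is √(p̂(1−p̂)/n): √(0.1730·0.8270/1061) = 0.01161 and √(0.1960·0.8040/1183) = 0.01154.
SE(p̂₁ − p̂₂) = √(SE₁² + SE₂²) = √(0.0001347921 + 0.0001331716) = 0.01637, since the two samples are independent.
At 95% confidence z* = 1.960; margin = 1.960 × 0.01637 = 0.03209.
The difference is 0.1730 − 0.1960 = -0.0230, so the interval is -0.0230 ± 0.03209 = (-0.055, 0.009).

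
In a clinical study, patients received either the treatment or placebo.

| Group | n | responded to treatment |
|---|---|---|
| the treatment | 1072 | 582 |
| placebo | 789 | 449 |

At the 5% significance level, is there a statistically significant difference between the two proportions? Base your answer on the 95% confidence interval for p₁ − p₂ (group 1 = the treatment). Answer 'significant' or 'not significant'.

not significant

First, p̂₁ = 582/1072 = 0.5429; p̂₂ = 449/789 = 0.5691.
The two standard errors are √(0.5429×0.4571/1072) = 0.01521 and √(0.5691×0.4309/789) = 0.01763.
Because the samples are independent, SE_diff = √(0.01521² + 0.01763²) = 0.02328.
Using z* = 1.960 for 95%, ME = 1.960 × 0.02328 = 0.04563.
p̂₁ − p̂₂ = -0.0262; interval -0.0262 ± 0.04563 gives (-0.07183, 0.01943).
The interval (-0.07183, 0.01943) contains 0, so the difference is not significant.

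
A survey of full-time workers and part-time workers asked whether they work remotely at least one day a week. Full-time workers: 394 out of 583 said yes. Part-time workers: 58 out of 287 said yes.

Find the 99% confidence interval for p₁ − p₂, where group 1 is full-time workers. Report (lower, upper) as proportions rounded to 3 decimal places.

(0.395, 0.553)

p̂₁ = 394/583 = 0.6758 and p̂₂ = 58/287 = 0.2021.
SE₁ = √(p̂₁(1−p̂₁)/n₁) = √(0.6758·0.3242/583) = 0.01939; SE₂ = √(0.2021·0.7979/287) = 0.02370.
Independent samples: SE of the difference = √(SE₁² + SE₂²) = √(0.0003759721 + 0.00056169) = 0.03062.
z* for 99% confidence is 2.576, so the margin of error is 2.576 × 0.03062 = 0.07888.
Point estimate p̂₁ − p̂₂ = 0.6758 − 0.2021 = 0.4737.
0.4737 ± 0.07888 → (0.395, 0.553).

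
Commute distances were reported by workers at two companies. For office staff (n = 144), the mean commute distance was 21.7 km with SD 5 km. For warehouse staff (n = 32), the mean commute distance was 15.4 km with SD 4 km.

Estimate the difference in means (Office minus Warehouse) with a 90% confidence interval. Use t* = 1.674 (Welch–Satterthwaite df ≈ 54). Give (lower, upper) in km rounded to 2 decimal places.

(4.93, 7.67)

Standard errors of each mean: 5/√144 = 0.4167 and 4/√32 = 0.7071.
SE(x̄₁ − x̄₂) = √(0.4167² + 0.7071²) = 0.8207 for independent samples with unequal variances.
With t* = 1.674, the margin is 1.674 × 0.8207 = 1.3739.
x̄₁ − x̄₂ = 21.7 − 15.4 = 6.3000; the interval is 6.3000 ± 1.3739 = (4.93, 7.67).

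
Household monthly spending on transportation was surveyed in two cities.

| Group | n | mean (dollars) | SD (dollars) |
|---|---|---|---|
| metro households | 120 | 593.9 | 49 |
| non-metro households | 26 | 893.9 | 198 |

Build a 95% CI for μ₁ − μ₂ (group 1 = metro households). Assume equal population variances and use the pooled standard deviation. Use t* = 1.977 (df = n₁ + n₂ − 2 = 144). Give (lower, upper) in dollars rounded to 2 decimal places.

(-340.10, -259.90)

Pooled variance s_p² = [119·49² + 25·198²] / (120+26−2) = 8790.4097, so s_p = 93.7572.
SE_diff = s_p·√(1/n₁ + 1/n₂) = 93.7572·√(1/120 + 1/26) = 20.2817.
t* = 1.977; margin = 1.977 × 20.2817 = 40.0969.
Difference = 593.9 − 893.9 = -300.0000.
-300.0000 ± 40.0969 → (-340.10, -259.90).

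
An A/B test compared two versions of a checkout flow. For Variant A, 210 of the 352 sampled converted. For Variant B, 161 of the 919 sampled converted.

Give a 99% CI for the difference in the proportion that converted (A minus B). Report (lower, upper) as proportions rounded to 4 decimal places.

(0.3467, 0.4961)

First, p̂₁ = 210/352 = 0.5966; p̂₂ = 161/919 = 0.1752.
The two standard errors are √(0.5966×0.4034/352) = 0.02615 and √(0.1752×0.8248/919) = 0.01254.
Because the samples are independent, SE_diff = √(0.02615² + 0.01254²) = 0.02900.
Using z* = 2.576 for 99%, ME = 2.576 × 0.02900 = 0.07470.
p̂₁ − p̂₂ = 0.4214; interval 0.4214 ± 0.07470 gives (0.3467, 0.4961).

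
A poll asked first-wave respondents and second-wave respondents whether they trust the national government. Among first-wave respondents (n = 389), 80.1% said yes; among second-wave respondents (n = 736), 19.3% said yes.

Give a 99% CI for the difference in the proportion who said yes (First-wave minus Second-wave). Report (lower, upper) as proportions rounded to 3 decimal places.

SE₁ = √(p̂₁(1−p̂₁)/n₁) = √(0.8010·0.1990/389) = 0.02024; SE₂ = √(0.1930·0.8070/736) = 0.01455.
Independent samples: SE of the difference = √(SE₁² + SE₂²) = √(0.0004096576 + 0.0002117025) = 0.02493.
z* for 99% confidence is 2.576, so the margin of error is 2.576 × 0.02493 = 0.06422.
Point estimate p̂₁ − p̂₂ = 0.8010 − 0.1930 = 0.6080.
0.6080 ± 0.06422 → (0.544, 0.672).

(0.544, 0.672)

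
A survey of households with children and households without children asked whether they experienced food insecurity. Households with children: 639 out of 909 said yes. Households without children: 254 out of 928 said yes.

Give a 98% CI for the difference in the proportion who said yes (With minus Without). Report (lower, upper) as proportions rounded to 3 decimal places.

First, p̂₁ = 639/909 = 0.7030; p̂₂ = 254/928 = 0.2737.
The two standard errors are √(0.7030×0.2970/909) = 0.01516 and √(0.2737×0.7263/928) = 0.01464.
Because the samples are independent, SE_diff = √(0.01516² + 0.01464²) = 0.02107.
Using z* = 2.326 for 98%, ME = 2.326 × 0.02107 = 0.04901.
p̂₁ − p̂₂ = 0.4293; interval 0.4293 ± 0.04901 gives (0.380, 0.478).

(0.380, 0.478)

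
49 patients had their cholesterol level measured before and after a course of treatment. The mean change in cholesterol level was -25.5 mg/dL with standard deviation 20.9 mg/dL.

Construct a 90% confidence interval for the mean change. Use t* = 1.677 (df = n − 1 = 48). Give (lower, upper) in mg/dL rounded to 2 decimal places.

This is a matched-pairs design, so SE = s_d/√n = 20.9/√49 = 2.9857.
Margin = 1.677 × 2.9857 = 5.0070; the interval is -25.5 ± 5.0070 = (-30.51, -20.49).

(-30.51, -20.49)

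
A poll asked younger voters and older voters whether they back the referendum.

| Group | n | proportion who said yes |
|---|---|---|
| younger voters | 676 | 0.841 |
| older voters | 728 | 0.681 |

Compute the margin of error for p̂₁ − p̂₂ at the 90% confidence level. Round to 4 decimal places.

The two standard errors are √(0.8410×0.1590/676) = 0.01406 and √(0.6810×0.3190/728) = 0.01727.
Because the samples are independent, SE_diff = √(0.01406² + 0.01727²) = 0.02227.
Using z* = 1.645 for 90%, ME = 1.645 × 0.02227 = 0.03663.

0.0366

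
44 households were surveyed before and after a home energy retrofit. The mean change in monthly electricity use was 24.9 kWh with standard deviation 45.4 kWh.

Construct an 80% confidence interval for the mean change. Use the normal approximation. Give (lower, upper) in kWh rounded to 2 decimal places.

(16.13, 33.67)

This is a matched-pairs design, so SE = s_d/√n = 45.4/√44 = 6.8443.
Margin = 1.282 × 6.8443 = 8.7744; the interval is 24.9 ± 8.7744 = (16.13, 33.67).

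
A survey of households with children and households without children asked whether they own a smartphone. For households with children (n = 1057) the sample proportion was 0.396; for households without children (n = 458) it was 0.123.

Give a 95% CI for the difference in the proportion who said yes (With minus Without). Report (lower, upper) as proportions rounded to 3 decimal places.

Each SE is √(p̂(1−p̂)/n): √(0.3960·0.6040/1057) = 0.01504 and √(0.1230·0.8770/458) = 0.01535.
SE(p̂₁ − p̂₂) = √(SE₁² + SE₂²) = √(0.0002262016 + 0.0002356225) = 0.02149, since the two samples are independent.
At 95% confidence z* = 1.960; margin = 1.960 × 0.02149 = 0.04212.
The difference is 0.3960 − 0.1230 = 0.2730, so the interval is 0.2730 ± 0.04212 = (0.231, 0.315).

(0.231, 0.315)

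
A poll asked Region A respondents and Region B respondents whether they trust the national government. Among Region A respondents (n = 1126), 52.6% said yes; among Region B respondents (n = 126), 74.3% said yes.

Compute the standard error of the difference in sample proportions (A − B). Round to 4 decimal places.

0.0417

The two standard errors are √(0.5260×0.4740/1126) = 0.01488 and √(0.7430×0.2570/126) = 0.03893.
Because the samples are independent, SE_diff = √(0.01488² + 0.03893²) = 0.04168.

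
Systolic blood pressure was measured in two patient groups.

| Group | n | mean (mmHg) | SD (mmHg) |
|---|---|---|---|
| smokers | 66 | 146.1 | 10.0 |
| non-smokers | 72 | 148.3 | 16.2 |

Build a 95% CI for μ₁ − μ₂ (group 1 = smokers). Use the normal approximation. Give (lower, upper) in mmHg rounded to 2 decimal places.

SE₁ = s₁/√n₁ = 10.0/√66 = 1.2309; SE₂ = 16.2/√72 = 1.9092.
Independent samples, unequal variances: SE_diff = √(SE₁² + SE₂²) = √(1.51511481 + 3.64504464) = 2.2716.
z* = 1.960, so margin of error = 1.960 × 2.2716 = 4.4523.
Difference in means = 146.1 − 148.3 = -2.2000.
-2.2000 ± 4.4523 → (-6.65, 2.25).

(-6.65, 2.25)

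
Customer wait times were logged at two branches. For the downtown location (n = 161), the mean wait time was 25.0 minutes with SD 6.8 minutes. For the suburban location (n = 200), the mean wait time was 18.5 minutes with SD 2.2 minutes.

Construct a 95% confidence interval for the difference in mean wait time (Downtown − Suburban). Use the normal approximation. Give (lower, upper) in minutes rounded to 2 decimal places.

Standard errors of each mean: 6.8/√161 = 0.5359 and 2.2/√200 = 0.1556.
SE(x̄₁ − x̄₂) = √(0.5359² + 0.1556²) = 0.5580 for independent samples with unequal variances.
With z* = 1.960, the margin is 1.960 × 0.5580 = 1.0937.
x̄₁ − x̄₂ = 25.0 − 18.5 = 6.5000; the interval is 6.5000 ± 1.0937 = (5.41, 7.59).

(5.41, 7.59)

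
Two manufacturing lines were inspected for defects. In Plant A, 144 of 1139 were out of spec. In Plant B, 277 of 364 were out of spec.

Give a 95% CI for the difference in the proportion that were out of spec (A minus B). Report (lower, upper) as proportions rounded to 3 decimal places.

(-0.682, -0.587)

Sample proportions: 144/1139 = 0.1264, 277/364 = 0.7610.
Each SE is √(p̂(1−p̂)/n): √(0.1264·0.8736/1139) = 0.00985 and √(0.7610·0.2390/364) = 0.02235.
SE(p̂₁ − p̂₂) = √(SE₁² + SE₂²) = √(0.0000970225 + 0.0004995225) = 0.02442, since the two samples are independent.
At 95% confidence z* = 1.960; margin = 1.960 × 0.02442 = 0.04786.
The difference is 0.1264 − 0.7610 = -0.6346, so the interval is -0.6346 ± 0.04786 = (-0.682, -0.587).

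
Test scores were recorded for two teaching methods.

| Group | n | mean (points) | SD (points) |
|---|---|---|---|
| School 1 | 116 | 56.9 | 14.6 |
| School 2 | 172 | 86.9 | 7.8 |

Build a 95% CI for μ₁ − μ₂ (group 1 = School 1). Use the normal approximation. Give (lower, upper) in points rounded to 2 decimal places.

(-32.90, -27.10)

Standard errors of each mean: 14.6/√116 = 1.3556 and 7.8/√172 = 0.5947.
SE(x̄₁ − x̄₂) = √(1.3556² + 0.5947²) = 1.4803 for independent samples with unequal variances.
With z* = 1.960, the margin is 1.960 × 1.4803 = 2.9014.
x̄₁ − x̄₂ = 56.9 − 86.9 = -30.0000; the interval is -30.0000 ± 2.9014 = (-32.90, -27.10).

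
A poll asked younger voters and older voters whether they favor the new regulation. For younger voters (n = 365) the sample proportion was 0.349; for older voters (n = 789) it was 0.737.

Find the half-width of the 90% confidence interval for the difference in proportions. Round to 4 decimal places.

SE₁ = √(p̂₁(1−p̂₁)/n₁) = √(0.3490·0.6510/365) = 0.02495; SE₂ = √(0.7370·0.2630/789) = 0.01567.
Independent samples: SE of the difference = √(SE₁² + SE₂²) = √(0.0006225025 + 0.0002455489) = 0.02946.
z* for 90% confidence is 1.645, so the margin of error is 1.645 × 0.02946 = 0.04846.

0.0485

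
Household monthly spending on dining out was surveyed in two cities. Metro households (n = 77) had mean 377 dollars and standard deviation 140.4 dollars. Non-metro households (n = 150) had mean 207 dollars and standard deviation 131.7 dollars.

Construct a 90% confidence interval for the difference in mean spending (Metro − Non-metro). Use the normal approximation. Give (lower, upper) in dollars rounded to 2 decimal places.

(138.29, 201.71)

Per-group SEs: s₁/√n₁ = 140.4/√77 = 16.0001, s₂/√n₂ = 131.7/√150 = 10.7533.
Unpooled SE of the difference: √(256.00320001 + 115.63346089) = 19.2779.
Margin of error = z* · SE = 1.645 × 19.2779 = 31.7121.
x̄₁ − x̄₂ = 377 − 207 = 170.0000.
CI: 170.0000 ± 31.7121 = (138.29, 201.71).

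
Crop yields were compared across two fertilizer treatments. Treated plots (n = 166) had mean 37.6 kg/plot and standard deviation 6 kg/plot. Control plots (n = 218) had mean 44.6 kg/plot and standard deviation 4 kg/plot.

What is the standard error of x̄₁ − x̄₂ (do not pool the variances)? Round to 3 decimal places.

SE₁ = s₁/√n₁ = 6/√166 = 0.4657; SE₂ = 4/√218 = 0.2709.
Independent samples, unequal variances: SE_diff = √(SE₁² + SE₂²) = √(0.21687649 + 0.07338681) = 0.5388.

0.539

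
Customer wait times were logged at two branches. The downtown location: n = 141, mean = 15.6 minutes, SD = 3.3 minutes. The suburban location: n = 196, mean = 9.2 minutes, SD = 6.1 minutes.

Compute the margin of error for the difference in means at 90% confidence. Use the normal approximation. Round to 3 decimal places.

Per-group SEs: s₁/√n₁ = 3.3/√141 = 0.2779, s₂/√n₂ = 6.1/√196 = 0.4357.
Unpooled SE of the difference: √(0.07722841 + 0.18983449) = 0.5168.
Margin of error = z* · SE = 1.645 × 0.5168 = 0.8501.

0.850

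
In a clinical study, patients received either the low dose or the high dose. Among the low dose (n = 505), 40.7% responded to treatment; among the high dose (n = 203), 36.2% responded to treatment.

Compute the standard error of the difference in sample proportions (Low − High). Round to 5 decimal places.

The two standard errors are √(0.4070×0.5930/505) = 0.02186 and √(0.3620×0.6380/203) = 0.03373.
Because the samples are independent, SE_diff = √(0.02186² + 0.03373²) = 0.04019.

0.04019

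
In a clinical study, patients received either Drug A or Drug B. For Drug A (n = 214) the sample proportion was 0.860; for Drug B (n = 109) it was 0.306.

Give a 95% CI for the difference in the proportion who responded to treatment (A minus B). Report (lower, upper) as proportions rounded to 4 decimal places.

The two standard errors are √(0.8600×0.1400/214) = 0.02372 and √(0.3060×0.6940/109) = 0.04414.
Because the samples are independent, SE_diff = √(0.02372² + 0.04414²) = 0.05011.
Using z* = 1.960 for 95%, ME = 1.960 × 0.05011 = 0.09822.
p̂₁ − p̂₂ = 0.5540; interval 0.5540 ± 0.09822 gives (0.4558, 0.6522).

(0.4558, 0.6522)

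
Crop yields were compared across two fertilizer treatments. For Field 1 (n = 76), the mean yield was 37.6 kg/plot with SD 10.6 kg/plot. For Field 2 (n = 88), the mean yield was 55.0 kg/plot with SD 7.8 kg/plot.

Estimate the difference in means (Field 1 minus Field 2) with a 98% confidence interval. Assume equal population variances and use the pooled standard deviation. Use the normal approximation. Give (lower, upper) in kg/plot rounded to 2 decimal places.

Pooled variance s_p² = [75·10.6² + 87·7.8²] / (76+88−2) = 84.6919, so s_p = 9.2028.
SE_diff = s_p·√(1/n₁ + 1/n₂) = 9.2028·√(1/76 + 1/88) = 1.4411.
z* = 2.326; margin = 2.326 × 1.4411 = 3.3520.
Difference = 37.6 − 55.0 = -17.4000.
-17.4000 ± 3.3520 → (-20.75, -14.05).

(-20.75, -14.05)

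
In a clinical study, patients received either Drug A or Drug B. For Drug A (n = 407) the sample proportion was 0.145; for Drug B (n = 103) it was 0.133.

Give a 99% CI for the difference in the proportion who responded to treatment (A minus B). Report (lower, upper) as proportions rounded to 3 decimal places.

Each SE is √(p̂(1−p̂)/n): √(0.1450·0.8550/407) = 0.01745 and √(0.1330·0.8670/103) = 0.03346.
SE(p̂₁ − p̂₂) = √(SE₁² + SE₂²) = √(0.0003045025 + 0.0011195716) = 0.03774, since the two samples are independent.
At 99% confidence z* = 2.576; margin = 2.576 × 0.03774 = 0.09722.
The difference is 0.1450 − 0.1330 = 0.0120, so the interval is 0.0120 ± 0.09722 = (-0.085, 0.109).

(-0.085, 0.109)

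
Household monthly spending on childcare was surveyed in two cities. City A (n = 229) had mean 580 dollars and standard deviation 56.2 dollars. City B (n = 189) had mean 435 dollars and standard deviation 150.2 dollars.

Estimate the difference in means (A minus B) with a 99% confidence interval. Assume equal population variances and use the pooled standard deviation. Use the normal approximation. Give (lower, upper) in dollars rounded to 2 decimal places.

(117.35, 172.65)

Pooled variance s_p² = [228·56.2² + 188·150.2²] / (229+189−2) = 11926.4708, so s_p = 109.2084.
SE_diff = s_p·√(1/n₁ + 1/n₂) = 109.2084·√(1/229 + 1/189) = 10.7324.
z* = 2.576; margin = 2.576 × 10.7324 = 27.6467.
Difference = 580 − 435 = 145.0000.
145.0000 ± 27.6467 → (117.35, 172.65).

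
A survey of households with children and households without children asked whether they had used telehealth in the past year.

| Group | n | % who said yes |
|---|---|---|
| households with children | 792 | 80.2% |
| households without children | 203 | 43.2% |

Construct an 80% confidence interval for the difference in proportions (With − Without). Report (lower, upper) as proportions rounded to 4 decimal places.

SE₁ = √(p̂₁(1−p̂₁)/n₁) = √(0.8020·0.1980/792) = 0.01416; SE₂ = √(0.4320·0.5680/203) = 0.03477.
Independent samples: SE of the difference = √(SE₁² + SE₂²) = √(0.0002005056 + 0.0012089529) = 0.03754.
z* for 80% confidence is 1.282, so the margin of error is 1.282 × 0.03754 = 0.04813.
Point estimate p̂₁ − p̂₂ = 0.8020 − 0.4320 = 0.3700.
0.3700 ± 0.04813 → (0.3219, 0.4181).

(0.3219, 0.4181)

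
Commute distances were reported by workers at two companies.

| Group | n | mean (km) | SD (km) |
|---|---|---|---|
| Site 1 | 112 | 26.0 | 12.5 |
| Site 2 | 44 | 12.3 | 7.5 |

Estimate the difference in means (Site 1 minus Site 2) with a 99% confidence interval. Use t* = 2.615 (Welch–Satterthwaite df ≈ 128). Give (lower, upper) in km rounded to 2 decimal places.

(9.42, 17.98)

Standard errors of each mean: 12.5/√112 = 1.1811 and 7.5/√44 = 1.1307.
SE(x̄₁ − x̄₂) = √(1.1811² + 1.1307²) = 1.6351 for independent samples with unequal variances.
With t* = 2.615, the margin is 2.615 × 1.6351 = 4.2758.
x̄₁ − x̄₂ = 26.0 − 12.3 = 13.7000; the interval is 13.7000 ± 4.2758 = (9.42, 17.98).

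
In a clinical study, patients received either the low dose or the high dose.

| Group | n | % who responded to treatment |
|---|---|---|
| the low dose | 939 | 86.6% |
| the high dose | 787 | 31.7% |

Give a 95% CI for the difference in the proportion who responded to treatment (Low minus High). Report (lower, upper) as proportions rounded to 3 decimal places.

(0.510, 0.588)

Each SE is √(p̂(1−p̂)/n): √(0.8660·0.1340/939) = 0.01112 and √(0.3170·0.6830/787) = 0.01659.
SE(p̂₁ − p̂₂) = √(SE₁² + SE₂²) = √(0.0001236544 + 0.0002752281) = 0.01997, since the two samples are independent.
At 95% confidence z* = 1.960; margin = 1.960 × 0.01997 = 0.03914.
The difference is 0.8660 − 0.3170 = 0.5490, so the interval is 0.5490 ± 0.03914 = (0.510, 0.588).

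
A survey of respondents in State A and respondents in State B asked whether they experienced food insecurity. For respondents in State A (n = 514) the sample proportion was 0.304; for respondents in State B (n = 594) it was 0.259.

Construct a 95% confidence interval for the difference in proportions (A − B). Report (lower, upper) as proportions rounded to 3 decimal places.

(-0.008, 0.098)

Each SE is √(p̂(1−p̂)/n): √(0.3040·0.6960/514) = 0.02029 and √(0.2590·0.7410/594) = 0.01797.
SE(p̂₁ − p̂₂) = √(SE₁² + SE₂²) = √(0.0004116841 + 0.0003229209) = 0.02710, since the two samples are independent.
At 95% confidence z* = 1.960; margin = 1.960 × 0.02710 = 0.05312.
The difference is 0.3040 − 0.2590 = 0.0450, so the interval is 0.0450 ± 0.05312 = (-0.008, 0.098).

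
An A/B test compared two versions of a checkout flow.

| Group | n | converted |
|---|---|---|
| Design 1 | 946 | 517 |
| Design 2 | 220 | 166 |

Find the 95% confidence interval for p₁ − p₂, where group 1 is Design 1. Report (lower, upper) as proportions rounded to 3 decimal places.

Sample proportions: 517/946 = 0.5465, 166/220 = 0.7545.
Each SE is √(p̂(1−p̂)/n): √(0.5465·0.4535/946) = 0.01619 and √(0.7545·0.2455/220) = 0.02902.
SE(p̂₁ − p̂₂) = √(SE₁² + SE₂²) = √(0.0002621161 + 0.0008421604) = 0.03323, since the two samples are independent.
At 95% confidence z* = 1.960; margin = 1.960 × 0.03323 = 0.06513.
The difference is 0.5465 − 0.7545 = -0.2080, so the interval is -0.2080 ± 0.06513 = (-0.273, -0.143).

(-0.273, -0.143)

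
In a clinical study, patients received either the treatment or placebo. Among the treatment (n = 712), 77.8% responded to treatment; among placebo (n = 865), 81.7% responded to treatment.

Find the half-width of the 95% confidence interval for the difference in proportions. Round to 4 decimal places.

0.0399

SE₁ = √(p̂₁(1−p̂₁)/n₁) = √(0.7780·0.2220/712) = 0.01557; SE₂ = √(0.8170·0.1830/865) = 0.01315.
Independent samples: SE of the difference = √(SE₁² + SE₂²) = √(0.0002424249 + 0.0001729225) = 0.02038.
z* for 95% confidence is 1.960, so the margin of error is 1.960 × 0.02038 = 0.03994.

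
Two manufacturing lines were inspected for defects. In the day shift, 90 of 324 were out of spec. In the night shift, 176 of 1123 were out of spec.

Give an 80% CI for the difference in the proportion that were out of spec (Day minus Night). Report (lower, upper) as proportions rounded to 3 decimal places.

(0.086, 0.156)

First, p̂₁ = 90/324 = 0.2778; p̂₂ = 176/1123 = 0.1567.
The two standard errors are √(0.2778×0.7222/324) = 0.02488 and √(0.1567×0.8433/1123) = 0.01085.
Because the samples are independent, SE_diff = √(0.02488² + 0.01085²) = 0.02714.
Using z* = 1.282 for 80%, ME = 1.282 × 0.02714 = 0.03479.
p̂₁ − p̂₂ = 0.1211; interval 0.1211 ± 0.03479 gives (0.086, 0.156).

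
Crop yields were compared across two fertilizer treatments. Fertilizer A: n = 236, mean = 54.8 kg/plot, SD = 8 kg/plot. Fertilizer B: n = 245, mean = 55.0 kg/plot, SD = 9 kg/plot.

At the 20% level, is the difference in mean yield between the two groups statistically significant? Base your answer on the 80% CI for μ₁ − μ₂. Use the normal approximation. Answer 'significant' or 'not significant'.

not significant

Per-group SEs: s₁/√n₁ = 8/√236 = 0.5208, s₂/√n₂ = 9/√245 = 0.5750.
Unpooled SE of the difference: √(0.27123264 + 0.330625) = 0.7758.
Margin of error = z* · SE = 1.282 × 0.7758 = 0.9946.
x̄₁ − x̄₂ = 54.8 − 55.0 = -0.2000.
CI: -0.2000 ± 0.9946 = (-1.1946, 0.7946).
The interval (-1.1946, 0.7946) contains 0, so the difference is not significant.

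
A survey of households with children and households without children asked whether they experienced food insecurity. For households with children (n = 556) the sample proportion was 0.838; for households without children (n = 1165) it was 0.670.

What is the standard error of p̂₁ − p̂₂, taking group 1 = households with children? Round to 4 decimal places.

0.0208

The two standard errors are √(0.8380×0.1620/556) = 0.01563 and √(0.6700×0.3300/1165) = 0.01378.
Because the samples are independent, SE_diff = √(0.01563² + 0.01378²) = 0.02084.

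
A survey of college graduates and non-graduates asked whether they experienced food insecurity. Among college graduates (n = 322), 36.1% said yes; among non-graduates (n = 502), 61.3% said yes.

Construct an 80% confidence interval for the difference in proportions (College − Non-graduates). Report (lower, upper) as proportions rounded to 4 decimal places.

Each SE is √(p̂(1−p̂)/n): √(0.3610·0.6390/322) = 0.02677 and √(0.6130·0.3870/502) = 0.02174.
SE(p̂₁ − p̂₂) = √(SE₁² + SE₂²) = √(0.0007166329 + 0.0004726276) = 0.03449, since the two samples are independent.
At 80% confidence z* = 1.282; margin = 1.282 × 0.03449 = 0.04422.
The difference is 0.3610 − 0.6130 = -0.2520, so the interval is -0.2520 ± 0.04422 = (-0.2962, -0.2078).

(-0.2962, -0.2078)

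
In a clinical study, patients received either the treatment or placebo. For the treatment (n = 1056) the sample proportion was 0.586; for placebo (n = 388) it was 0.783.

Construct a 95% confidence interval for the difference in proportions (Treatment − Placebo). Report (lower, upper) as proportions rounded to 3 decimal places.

SE₁ = √(p̂₁(1−p̂₁)/n₁) = √(0.5860·0.4140/1056) = 0.01516; SE₂ = √(0.7830·0.2170/388) = 0.02093.
Independent samples: SE of the difference = √(SE₁² + SE₂²) = √(0.0002298256 + 0.0004380649) = 0.02584.
z* for 95% confidence is 1.960, so the margin of error is 1.960 × 0.02584 = 0.05065.
Point estimate p̂₁ − p̂₂ = 0.5860 − 0.7830 = -0.1970.
-0.1970 ± 0.05065 → (-0.248, -0.146).

(-0.248, -0.146)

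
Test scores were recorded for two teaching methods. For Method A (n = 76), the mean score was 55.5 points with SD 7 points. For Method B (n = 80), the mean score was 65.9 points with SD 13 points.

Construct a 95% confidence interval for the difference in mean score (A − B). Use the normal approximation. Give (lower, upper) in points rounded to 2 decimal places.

SE₁ = s₁/√n₁ = 7/√76 = 0.8030; SE₂ = 13/√80 = 1.4534.
Independent samples, unequal variances: SE_diff = √(SE₁² + SE₂²) = √(0.644809 + 2.11237156) = 1.6605.
z* = 1.960, so margin of error = 1.960 × 1.6605 = 3.2546.
Difference in means = 55.5 − 65.9 = -10.4000.
-10.4000 ± 3.2546 → (-13.65, -7.15).

(-13.65, -7.15)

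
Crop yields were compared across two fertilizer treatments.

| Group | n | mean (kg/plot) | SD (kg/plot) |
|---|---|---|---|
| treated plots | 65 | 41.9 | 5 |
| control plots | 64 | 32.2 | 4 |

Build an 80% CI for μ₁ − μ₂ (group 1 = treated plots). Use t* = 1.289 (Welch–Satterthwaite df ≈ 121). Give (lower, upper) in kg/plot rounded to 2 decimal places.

Standard errors of each mean: 5/√65 = 0.6202 and 4/√64 = 0.5000.
SE(x̄₁ − x̄₂) = √(0.6202² + 0.5000²) = 0.7966 for independent samples with unequal variances.
With t* = 1.289, the margin is 1.289 × 0.7966 = 1.0268.
x̄₁ − x̄₂ = 41.9 − 32.2 = 9.7000; the interval is 9.7000 ± 1.0268 = (8.67, 10.73).

(8.67, 10.73)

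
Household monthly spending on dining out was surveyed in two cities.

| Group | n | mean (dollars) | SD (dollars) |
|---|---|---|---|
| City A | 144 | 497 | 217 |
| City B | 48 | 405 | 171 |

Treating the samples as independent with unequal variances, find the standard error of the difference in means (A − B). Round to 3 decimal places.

Per-group SEs: s₁/√n₁ = 217/√144 = 18.0833, s₂/√n₂ = 171/√48 = 24.6817.
Unpooled SE of the difference: √(327.00573889 + 609.18631489) = 30.5973.

30.597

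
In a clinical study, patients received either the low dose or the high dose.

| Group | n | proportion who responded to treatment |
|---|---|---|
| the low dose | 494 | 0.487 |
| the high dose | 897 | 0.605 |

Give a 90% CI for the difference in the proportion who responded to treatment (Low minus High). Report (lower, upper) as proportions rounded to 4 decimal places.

(-0.1637, -0.0723)

Each SE is √(p̂(1−p̂)/n): √(0.4870·0.5130/494) = 0.02249 and √(0.6050·0.3950/897) = 0.01632.
SE(p̂₁ − p̂₂) = √(SE₁² + SE₂²) = √(0.0005058001 + 0.0002663424) = 0.02779, since the two samples are independent.
At 90% confidence z* = 1.645; margin = 1.645 × 0.02779 = 0.04571.
The difference is 0.4870 − 0.6050 = -0.1180, so the interval is -0.1180 ± 0.04571 = (-0.1637, -0.0723).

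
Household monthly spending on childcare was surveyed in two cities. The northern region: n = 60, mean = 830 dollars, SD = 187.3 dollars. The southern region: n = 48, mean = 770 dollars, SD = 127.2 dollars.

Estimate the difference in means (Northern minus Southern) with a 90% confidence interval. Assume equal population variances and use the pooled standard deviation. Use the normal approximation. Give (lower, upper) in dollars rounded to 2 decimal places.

Pooled variance s_p² = [59·187.3² + 47·127.2²] / (60+48−2) = 26700.4584, so s_p = 163.4027.
SE_diff = s_p·√(1/n₁ + 1/n₂) = 163.4027·√(1/60 + 1/48) = 31.6428.
z* = 1.645; margin = 1.645 × 31.6428 = 52.0524.
Difference = 830 − 770 = 60.0000.
60.0000 ± 52.0524 → (7.95, 112.05).

(7.95, 112.05)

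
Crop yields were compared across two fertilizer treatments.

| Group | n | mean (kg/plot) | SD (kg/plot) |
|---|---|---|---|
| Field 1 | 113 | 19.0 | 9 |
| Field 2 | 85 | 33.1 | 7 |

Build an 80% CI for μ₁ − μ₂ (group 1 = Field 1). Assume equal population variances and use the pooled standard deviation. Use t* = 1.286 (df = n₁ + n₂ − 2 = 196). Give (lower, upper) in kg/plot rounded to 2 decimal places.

Pooled variance s_p² = [112·9² + 84·7²] / (113+85−2) = 67.2857, so s_p = 8.2028.
SE_diff = s_p·√(1/n₁ + 1/n₂) = 8.2028·√(1/113 + 1/85) = 1.1777.
t* = 1.286; margin = 1.286 × 1.1777 = 1.5145.
Difference = 19.0 − 33.1 = -14.1000.
-14.1000 ± 1.5145 → (-15.61, -12.59).

(-15.61, -12.59)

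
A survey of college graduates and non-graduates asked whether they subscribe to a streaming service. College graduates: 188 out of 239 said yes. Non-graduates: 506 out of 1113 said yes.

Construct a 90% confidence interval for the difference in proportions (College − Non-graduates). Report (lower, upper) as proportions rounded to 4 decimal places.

(0.2820, 0.3820)

p̂₁ = 188/239 = 0.7866 and p̂₂ = 506/1113 = 0.4546.
SE₁ = √(p̂₁(1−p̂₁)/n₁) = √(0.7866·0.2134/239) = 0.02650; SE₂ = √(0.4546·0.5454/1113) = 0.01493.
Independent samples: SE of the difference = √(SE₁² + SE₂²) = √(0.00070225 + 0.0002229049) = 0.03042.
z* for 90% confidence is 1.645, so the margin of error is 1.645 × 0.03042 = 0.05004.
Point estimate p̂₁ − p̂₂ = 0.7866 − 0.4546 = 0.3320.
0.3320 ± 0.05004 → (0.2820, 0.3820).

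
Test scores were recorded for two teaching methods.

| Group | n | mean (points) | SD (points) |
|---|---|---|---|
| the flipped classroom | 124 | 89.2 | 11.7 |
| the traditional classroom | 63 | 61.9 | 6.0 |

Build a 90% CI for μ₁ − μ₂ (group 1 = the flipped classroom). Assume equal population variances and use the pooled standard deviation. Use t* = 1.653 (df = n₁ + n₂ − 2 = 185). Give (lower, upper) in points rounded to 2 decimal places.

(24.70, 29.90)

Pooled variance s_p² = [123·11.7² + 62·6.0²] / (124+63−2) = 103.0782, so s_p = 10.1527.
SE_diff = s_p·√(1/n₁ + 1/n₂) = 10.1527·√(1/124 + 1/63) = 1.5708.
t* = 1.653; margin = 1.653 × 1.5708 = 2.5965.
Difference = 89.2 − 61.9 = 27.3000.
27.3000 ± 2.5965 → (24.70, 29.90).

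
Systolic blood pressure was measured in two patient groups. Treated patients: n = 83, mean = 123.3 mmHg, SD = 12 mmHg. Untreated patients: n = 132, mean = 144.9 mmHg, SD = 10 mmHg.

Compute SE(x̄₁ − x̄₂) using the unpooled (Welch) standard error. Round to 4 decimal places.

1.5788

SE₁ = s₁/√n₁ = 12/√83 = 1.3172; SE₂ = 10/√132 = 0.8704.
Independent samples, unequal variances: SE_diff = √(SE₁² + SE₂²) = √(1.73501584 + 0.75759616) = 1.5788.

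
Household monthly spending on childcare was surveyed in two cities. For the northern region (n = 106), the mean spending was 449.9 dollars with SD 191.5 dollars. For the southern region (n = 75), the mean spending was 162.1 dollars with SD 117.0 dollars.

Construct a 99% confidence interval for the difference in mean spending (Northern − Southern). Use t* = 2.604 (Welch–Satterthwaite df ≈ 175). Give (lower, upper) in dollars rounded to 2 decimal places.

Standard errors of each mean: 191.5/√106 = 18.6001 and 117.0/√75 = 13.5100.
SE(x̄₁ − x̄₂) = √(18.6001² + 13.5100²) = 22.9888 for independent samples with unequal variances.
With t* = 2.604, the margin is 2.604 × 22.9888 = 59.8628.
x̄₁ − x̄₂ = 449.9 − 162.1 = 287.8000; the interval is 287.8000 ± 59.8628 = (227.94, 347.66).

(227.94, 347.66)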